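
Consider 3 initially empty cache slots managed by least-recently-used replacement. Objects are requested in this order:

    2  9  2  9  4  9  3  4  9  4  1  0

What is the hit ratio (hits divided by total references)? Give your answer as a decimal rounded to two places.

0.50

2 -> miss, frames [2]
9 -> miss, frames [2, 9]
2 -> hit
9 -> hit
4 -> miss, frames [2, 9, 4]
9 -> hit
3 -> miss, evict 2, frames [4, 9, 3]
4 -> hit
9 -> hit
4 -> hit
1 -> miss, evict 3, frames [9, 4, 1]
0 -> miss, evict 9, frames [4, 1, 0]
Hits: 6 of 12 references → 6/12 = 0.5000.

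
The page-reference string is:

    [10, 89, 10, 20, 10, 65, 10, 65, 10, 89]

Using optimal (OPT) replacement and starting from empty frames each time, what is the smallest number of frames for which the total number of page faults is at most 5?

f=1: 10 faults
f=2: 5 faults
f=3: 4 faults
f=4: 4 faults
Smallest f with faults ≤ 5 is 2.

2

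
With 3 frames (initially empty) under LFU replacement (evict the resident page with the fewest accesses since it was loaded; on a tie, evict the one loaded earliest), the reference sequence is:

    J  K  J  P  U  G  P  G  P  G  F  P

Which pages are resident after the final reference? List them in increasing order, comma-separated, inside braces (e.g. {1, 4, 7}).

J → miss, frames [J]
K → miss, frames [J, K]
J → hit
P → miss, frames [J, K, P]
U → miss, evict K, frames [J, P, U]
G → miss, evict P, frames [J, U, G]
P → miss, evict U, frames [J, G, P]
G → hit
P → hit
G → hit
F → miss, evict J, frames [G, P, F]
P → hit

{F, G, P}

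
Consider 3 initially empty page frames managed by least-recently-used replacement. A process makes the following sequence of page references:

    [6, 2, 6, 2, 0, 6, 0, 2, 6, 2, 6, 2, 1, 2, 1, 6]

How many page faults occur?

4

6 -> fault, frames (6)
2 -> fault, frames (6 2)
6 -> hit
2 -> hit
0 -> fault, frames (6 2 0)
6 -> hit
0 -> hit
2 -> hit
6 -> hit
2 -> hit
6 -> hit
2 -> hit
1 -> fault, evict 0, frames (6 2 1)
2 -> hit
1 -> hit
6 -> hit
Page faults: 4.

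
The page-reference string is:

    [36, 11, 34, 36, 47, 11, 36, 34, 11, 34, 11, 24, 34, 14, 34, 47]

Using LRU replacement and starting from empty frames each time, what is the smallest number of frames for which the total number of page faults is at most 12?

f=1: 16 faults
f=2: 13 faults
f=3: 9 faults
f=4: 7 faults
f=5: 7 faults
f=6: 6 faults
Smallest f with faults ≤ 12 is 3.

3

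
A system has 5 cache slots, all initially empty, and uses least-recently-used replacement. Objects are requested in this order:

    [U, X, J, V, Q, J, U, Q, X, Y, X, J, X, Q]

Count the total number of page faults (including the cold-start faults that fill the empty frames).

U -> fault, frames [U]
X -> fault, frames [U, X]
J -> fault, frames [U, X, J]
V -> fault, frames [U, X, J, V]
Q -> fault, frames [U, X, J, V, Q]
J -> hit
U -> hit
Q -> hit
X -> hit
Y -> fault, evict V, frames [J, U, Q, X, Y]
X -> hit
J -> hit
X -> hit
Q -> hit
Page faults: 6.

6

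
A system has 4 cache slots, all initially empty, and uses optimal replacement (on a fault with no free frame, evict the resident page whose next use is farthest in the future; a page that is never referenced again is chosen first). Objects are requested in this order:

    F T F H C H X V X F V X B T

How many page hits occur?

7

F → fault, frames (F)
T → fault, frames (F T)
F → hit
H → fault, frames (F T H)
C → fault, frames (F T H C)
H → hit
X → fault, evict C, frames (F T H X)
V → fault, evict H, frames (F T X V)
X → hit
F → hit
V → hit
X → hit
B → fault, evict V, frames (F T X B)
T → hit
Hits: 7.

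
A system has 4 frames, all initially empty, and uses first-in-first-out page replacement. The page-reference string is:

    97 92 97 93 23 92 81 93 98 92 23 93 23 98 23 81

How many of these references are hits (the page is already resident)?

97: miss, frames {97}
92: miss, frames {97,92}
97: hit
93: miss, frames {97,92,93}
23: miss, frames {97,92,93,23}
92: hit
81: miss, evict 97, frames {92,93,23,81}
93: hit
98: miss, evict 92, frames {93,23,81,98}
92: miss, evict 93, frames {23,81,98,92}
23: hit
93: miss, evict 23, frames {81,98,92,93}
23: miss, evict 81, frames {98,92,93,23}
98: hit
23: hit
81: miss, evict 98, frames {92,93,23,81}
Hits: 6.

6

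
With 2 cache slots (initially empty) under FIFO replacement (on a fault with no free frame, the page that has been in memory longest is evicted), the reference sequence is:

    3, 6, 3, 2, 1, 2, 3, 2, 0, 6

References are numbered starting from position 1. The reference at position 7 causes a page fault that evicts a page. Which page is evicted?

2

pos 1: 3: miss, frames [3]
pos 2: 6: miss, frames [3, 6]
pos 3: 3: hit
pos 4: 2: miss, evict 3, frames [6, 2]
pos 5: 1: miss, evict 6, frames [2, 1]
pos 6: 2: hit
pos 7: 3: miss, evict 2, frames [1, 3]
At position 7, page 2 is evicted.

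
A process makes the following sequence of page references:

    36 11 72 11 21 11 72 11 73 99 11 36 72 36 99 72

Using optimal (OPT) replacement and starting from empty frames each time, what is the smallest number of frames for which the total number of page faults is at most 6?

f=1: 16 faults
f=2: 10 faults
f=3: 7 faults
f=4: 6 faults
f=5: 6 faults
f=6: 6 faults
Smallest f with faults ≤ 6 is 4.

4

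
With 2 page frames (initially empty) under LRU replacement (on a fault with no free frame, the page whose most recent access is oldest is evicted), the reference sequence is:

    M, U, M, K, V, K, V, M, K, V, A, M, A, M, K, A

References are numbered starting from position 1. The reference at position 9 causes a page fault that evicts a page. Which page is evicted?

pos 1: M -> fault, frames (M)
pos 2: U -> fault, frames (M U)
pos 3: M -> hit
pos 4: K -> fault, evict U, frames (M K)
pos 5: V -> fault, evict M, frames (K V)
pos 6: K -> hit
pos 7: V -> hit
pos 8: M -> fault, evict K, frames (V M)
pos 9: K -> fault, evict V, frames (M K)
At position 9, page V is evicted.

V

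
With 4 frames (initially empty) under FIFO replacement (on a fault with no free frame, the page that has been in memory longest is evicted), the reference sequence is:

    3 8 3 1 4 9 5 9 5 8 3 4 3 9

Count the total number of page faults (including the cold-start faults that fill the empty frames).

3: miss, frames {3}
8: miss, frames {3,8}
3: hit
1: miss, frames {3,8,1}
4: miss, frames {3,8,1,4}
9: miss, evict 3, frames {8,1,4,9}
5: miss, evict 8, frames {1,4,9,5}
9: hit
5: hit
8: miss, evict 1, frames {4,9,5,8}
3: miss, evict 4, frames {9,5,8,3}
4: miss, evict 9, frames {5,8,3,4}
3: hit
9: miss, evict 5, frames {8,3,4,9}
Page faults: 10.

10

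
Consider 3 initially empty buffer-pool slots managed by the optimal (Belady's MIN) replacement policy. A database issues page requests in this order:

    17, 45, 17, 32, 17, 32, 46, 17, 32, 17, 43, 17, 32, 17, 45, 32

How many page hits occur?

17: fault, frames (17)
45: fault, frames (17 45)
17: hit
32: fault, frames (17 45 32)
17: hit
32: hit
46: fault, evict 45, frames (17 32 46)
17: hit
32: hit
17: hit
43: fault, evict 46, frames (17 32 43)
17: hit
32: hit
17: hit
45: fault, evict 43, frames (17 32 45)
32: hit
Hits: 10.

10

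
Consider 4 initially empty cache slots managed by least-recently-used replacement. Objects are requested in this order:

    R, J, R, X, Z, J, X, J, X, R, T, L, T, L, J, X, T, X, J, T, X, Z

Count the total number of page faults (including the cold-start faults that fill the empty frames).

9

R: fault, frames {R}
J: fault, frames {R,J}
R: hit
X: fault, frames {J,R,X}
Z: fault, frames {J,R,X,Z}
J: hit
X: hit
J: hit
X: hit
R: hit
T: fault, evict Z, frames {J,X,R,T}
L: fault, evict J, frames {X,R,T,L}
T: hit
L: hit
J: fault, evict X, frames {R,T,L,J}
X: fault, evict R, frames {T,L,J,X}
T: hit
X: hit
J: hit
T: hit
X: hit
Z: fault, evict L, frames {J,T,X,Z}
Page faults: 9.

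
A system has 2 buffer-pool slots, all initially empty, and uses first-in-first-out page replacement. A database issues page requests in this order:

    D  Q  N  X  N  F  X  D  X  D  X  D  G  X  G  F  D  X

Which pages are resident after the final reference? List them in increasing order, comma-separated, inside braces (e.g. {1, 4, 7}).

D: miss, frames {D}
Q: miss, frames {D,Q}
N: miss, evict D, frames {Q,N}
X: miss, evict Q, frames {N,X}
N: hit
F: miss, evict N, frames {X,F}
X: hit
D: miss, evict X, frames {F,D}
X: miss, evict F, frames {D,X}
D: hit
X: hit
D: hit
G: miss, evict D, frames {X,G}
X: hit
G: hit
F: miss, evict X, frames {G,F}
D: miss, evict G, frames {F,D}
X: miss, evict F, frames {D,X}

{D, X}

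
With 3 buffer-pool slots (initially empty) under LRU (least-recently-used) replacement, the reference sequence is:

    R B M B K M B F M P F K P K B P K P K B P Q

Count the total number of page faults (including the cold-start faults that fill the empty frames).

9

R -> fault, frames (R)
B -> fault, frames (R B)
M -> fault, frames (R B M)
B -> hit
K -> fault, evict R, frames (M B K)
M -> hit
B -> hit
F -> fault, evict K, frames (M B F)
M -> hit
P -> fault, evict B, frames (F M P)
F -> hit
K -> fault, evict M, frames (P F K)
P -> hit
K -> hit
B -> fault, evict F, frames (P K B)
P -> hit
K -> hit
P -> hit
K -> hit
B -> hit
P -> hit
Q -> fault, evict K, frames (B P Q)
Page faults: 9.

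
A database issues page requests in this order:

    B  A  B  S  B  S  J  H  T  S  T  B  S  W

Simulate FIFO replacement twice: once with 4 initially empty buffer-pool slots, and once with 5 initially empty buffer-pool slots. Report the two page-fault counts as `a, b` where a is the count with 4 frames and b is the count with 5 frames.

4 frames: F F . F . . F F F . . F F F → 9 faults.
5 frames: F F . F . . F F F . . F . F → 8 faults.
8 < 9: adding a frame reduced faults, as is typical.

9, 8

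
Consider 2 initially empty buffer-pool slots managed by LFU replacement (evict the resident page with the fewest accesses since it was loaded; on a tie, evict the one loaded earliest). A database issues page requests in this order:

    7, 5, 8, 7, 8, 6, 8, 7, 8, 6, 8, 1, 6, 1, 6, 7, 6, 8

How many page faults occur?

13

7 -> miss, frames [7]
5 -> miss, frames [7, 5]
8 -> miss, evict 7, frames [5, 8]
7 -> miss, evict 5, frames [8, 7]
8 -> hit
6 -> miss, evict 7, frames [8, 6]
8 -> hit
7 -> miss, evict 6, frames [8, 7]
8 -> hit
6 -> miss, evict 7, frames [8, 6]
8 -> hit
1 -> miss, evict 6, frames [8, 1]
6 -> miss, evict 1, frames [8, 6]
1 -> miss, evict 6, frames [8, 1]
6 -> miss, evict 1, frames [8, 6]
7 -> miss, evict 6, frames [8, 7]
6 -> miss, evict 7, frames [8, 6]
8 -> hit
Page faults: 13.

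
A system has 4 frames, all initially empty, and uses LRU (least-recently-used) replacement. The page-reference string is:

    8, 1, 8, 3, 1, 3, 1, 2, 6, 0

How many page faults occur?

8 → fault, frames (8)
1 → fault, frames (8 1)
8 → hit
3 → fault, frames (1 8 3)
1 → hit
3 → hit
1 → hit
2 → fault, frames (8 3 1 2)
6 → fault, evict 8, frames (3 1 2 6)
0 → fault, evict 3, frames (1 2 6 0)
Page faults: 6.

6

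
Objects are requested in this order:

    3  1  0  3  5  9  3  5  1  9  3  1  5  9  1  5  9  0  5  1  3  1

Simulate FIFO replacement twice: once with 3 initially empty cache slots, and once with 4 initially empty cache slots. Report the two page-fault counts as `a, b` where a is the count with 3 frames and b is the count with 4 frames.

12, 9

3 frames: F F F . F F F . F . . . F F . . . F . F F . → 12 faults.
4 frames: F F F . F F F . F . . . . . . . . F F . . . → 9 faults.
9 < 12: adding a frame reduced faults, as is typical.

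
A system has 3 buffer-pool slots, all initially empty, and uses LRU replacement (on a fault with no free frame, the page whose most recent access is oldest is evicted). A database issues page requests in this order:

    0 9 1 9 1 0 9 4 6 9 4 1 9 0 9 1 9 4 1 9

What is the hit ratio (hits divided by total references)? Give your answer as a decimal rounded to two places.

0.60

0 -> fault, frames (0)
9 -> fault, frames (0 9)
1 -> fault, frames (0 9 1)
9 -> hit
1 -> hit
0 -> hit
9 -> hit
4 -> fault, evict 1, frames (0 9 4)
6 -> fault, evict 0, frames (9 4 6)
9 -> hit
4 -> hit
1 -> fault, evict 6, frames (9 4 1)
9 -> hit
0 -> fault, evict 4, frames (1 9 0)
9 -> hit
1 -> hit
9 -> hit
4 -> fault, evict 0, frames (1 9 4)
1 -> hit
9 -> hit
Hits: 12 of 20 references → 12/20 = 0.6000.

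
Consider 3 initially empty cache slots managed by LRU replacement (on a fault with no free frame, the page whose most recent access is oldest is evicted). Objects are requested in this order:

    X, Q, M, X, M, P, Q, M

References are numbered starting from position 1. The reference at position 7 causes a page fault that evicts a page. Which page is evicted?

pos 1: X: miss, frames [X]
pos 2: Q: miss, frames [X, Q]
pos 3: M: miss, frames [X, Q, M]
pos 4: X: hit
pos 5: M: hit
pos 6: P: miss, evict Q, frames [X, M, P]
pos 7: Q: miss, evict X, frames [M, P, Q]
At position 7, page X is evicted.

X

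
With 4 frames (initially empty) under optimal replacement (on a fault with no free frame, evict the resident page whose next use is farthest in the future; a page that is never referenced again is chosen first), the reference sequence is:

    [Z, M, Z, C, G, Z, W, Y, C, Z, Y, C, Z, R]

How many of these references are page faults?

Z → miss, frames (Z)
M → miss, frames (Z M)
Z → hit
C → miss, frames (Z M C)
G → miss, frames (Z M C G)
Z → hit
W → miss, evict G, frames (Z M C W)
Y → miss, evict W, frames (Z M C Y)
C → hit
Z → hit
Y → hit
C → hit
Z → hit
R → miss, evict Y, frames (Z M C R)
Page faults: 7.

7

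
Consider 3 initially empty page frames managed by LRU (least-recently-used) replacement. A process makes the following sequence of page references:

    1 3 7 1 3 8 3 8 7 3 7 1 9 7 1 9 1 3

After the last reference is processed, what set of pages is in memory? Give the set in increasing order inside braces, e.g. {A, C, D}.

1: fault, frames (1)
3: fault, frames (1 3)
7: fault, frames (1 3 7)
1: hit
3: hit
8: fault, evict 7, frames (1 3 8)
3: hit
8: hit
7: fault, evict 1, frames (3 8 7)
3: hit
7: hit
1: fault, evict 8, frames (3 7 1)
9: fault, evict 3, frames (7 1 9)
7: hit
1: hit
9: hit
1: hit
3: fault, evict 7, frames (9 1 3)

{1, 3, 9}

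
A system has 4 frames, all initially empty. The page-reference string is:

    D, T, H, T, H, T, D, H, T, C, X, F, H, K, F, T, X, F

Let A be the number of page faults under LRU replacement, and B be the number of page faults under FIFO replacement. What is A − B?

Under LRU: F F F . . . . . . F F F F F . F F . → 10 faults.
Under FIFO: F F F . . . . . . F F F . F . F . . → 8 faults.
A − B = 10 − 8 = 2.

2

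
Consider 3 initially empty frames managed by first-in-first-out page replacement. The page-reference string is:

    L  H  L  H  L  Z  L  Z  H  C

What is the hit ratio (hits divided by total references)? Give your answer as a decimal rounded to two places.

L: fault, frames (L)
H: fault, frames (L H)
L: hit
H: hit
L: hit
Z: fault, frames (L H Z)
L: hit
Z: hit
H: hit
C: fault, evict L, frames (H Z C)
Hits: 6 of 10 references → 6/10 = 0.6000.

0.60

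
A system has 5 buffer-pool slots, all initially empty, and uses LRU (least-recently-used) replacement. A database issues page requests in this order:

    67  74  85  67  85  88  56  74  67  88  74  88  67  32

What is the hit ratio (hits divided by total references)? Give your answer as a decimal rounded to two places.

67 → miss, frames {67}
74 → miss, frames {67,74}
85 → miss, frames {67,74,85}
67 → hit
85 → hit
88 → miss, frames {74,67,85,88}
56 → miss, frames {74,67,85,88,56}
74 → hit
67 → hit
88 → hit
74 → hit
88 → hit
67 → hit
32 → miss, evict 85, frames {56,74,88,67,32}
Hits: 8 of 14 references → 8/14 = 0.5714.

0.57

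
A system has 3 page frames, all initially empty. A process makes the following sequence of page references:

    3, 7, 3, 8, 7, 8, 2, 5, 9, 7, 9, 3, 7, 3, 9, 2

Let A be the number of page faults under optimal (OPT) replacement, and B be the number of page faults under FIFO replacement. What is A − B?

-2

Under OPT: F F . F . . F F F . . . . . . F → 7 faults.
Under FIFO: F F . F . . F F F F . F . . . F → 9 faults.
A − B = 7 − 9 = -2.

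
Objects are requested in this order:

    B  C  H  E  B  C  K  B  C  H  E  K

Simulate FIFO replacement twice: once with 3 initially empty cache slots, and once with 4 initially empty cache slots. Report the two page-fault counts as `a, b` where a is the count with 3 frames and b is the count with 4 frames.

9, 10

3 frames: F F F F F F F . . F F . → 9 faults.
4 frames: F F F F . . F F F F F F → 10 faults.
10 > 9: adding a frame increased faults — Belady's anomaly.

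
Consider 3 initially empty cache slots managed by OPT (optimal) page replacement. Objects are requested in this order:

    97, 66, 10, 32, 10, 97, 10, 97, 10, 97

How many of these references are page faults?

97 → miss, frames {97}
66 → miss, frames {97,66}
10 → miss, frames {97,66,10}
32 → miss, evict 66, frames {97,10,32}
10 → hit
97 → hit
10 → hit
97 → hit
10 → hit
97 → hit
Page faults: 4.

4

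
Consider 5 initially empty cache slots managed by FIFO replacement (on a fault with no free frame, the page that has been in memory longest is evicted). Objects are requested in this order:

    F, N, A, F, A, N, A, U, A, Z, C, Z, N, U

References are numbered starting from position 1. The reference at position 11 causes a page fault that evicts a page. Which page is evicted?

pos 1: F: miss, frames [F]
pos 2: N: miss, frames [F, N]
pos 3: A: miss, frames [F, N, A]
pos 4: F: hit
pos 5: A: hit
pos 6: N: hit
pos 7: A: hit
pos 8: U: miss, frames [F, N, A, U]
pos 9: A: hit
pos 10: Z: miss, frames [F, N, A, U, Z]
pos 11: C: miss, evict F, frames [N, A, U, Z, C]
At position 11, page F is evicted.

F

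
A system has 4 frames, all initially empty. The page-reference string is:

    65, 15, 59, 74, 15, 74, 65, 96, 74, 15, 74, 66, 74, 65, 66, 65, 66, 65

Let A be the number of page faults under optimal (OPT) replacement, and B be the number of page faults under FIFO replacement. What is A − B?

-1

Under OPT: F F F F . . . F . . . F . . . . . . → 6 faults.
Under FIFO: F F F F . . . F . . . F . F . . . . → 7 faults.
A − B = 6 − 7 = -1.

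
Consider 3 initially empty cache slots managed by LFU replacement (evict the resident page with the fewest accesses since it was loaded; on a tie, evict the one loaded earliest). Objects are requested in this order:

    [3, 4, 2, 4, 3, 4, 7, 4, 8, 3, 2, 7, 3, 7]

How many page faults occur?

7

3 -> miss, frames {3}
4 -> miss, frames {3,4}
2 -> miss, frames {3,4,2}
4 -> hit
3 -> hit
4 -> hit
7 -> miss, evict 2, frames {3,4,7}
4 -> hit
8 -> miss, evict 7, frames {3,4,8}
3 -> hit
2 -> miss, evict 8, frames {3,4,2}
7 -> miss, evict 2, frames {3,4,7}
3 -> hit
7 -> hit
Page faults: 7.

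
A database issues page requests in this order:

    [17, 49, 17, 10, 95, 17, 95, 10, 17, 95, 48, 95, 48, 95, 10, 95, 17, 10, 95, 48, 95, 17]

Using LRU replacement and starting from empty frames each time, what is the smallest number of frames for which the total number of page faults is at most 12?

3

f=1: 22 faults
f=2: 15 faults
f=3: 9 faults
f=4: 5 faults
f=5: 5 faults
Smallest f with faults ≤ 12 is 3.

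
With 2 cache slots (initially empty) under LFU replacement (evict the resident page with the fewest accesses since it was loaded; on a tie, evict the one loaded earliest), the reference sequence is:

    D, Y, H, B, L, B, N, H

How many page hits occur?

D -> fault, frames [D]
Y -> fault, frames [D, Y]
H -> fault, evict D, frames [Y, H]
B -> fault, evict Y, frames [H, B]
L -> fault, evict H, frames [B, L]
B -> hit
N -> fault, evict L, frames [B, N]
H -> fault, evict N, frames [B, H]
Hits: 1.

1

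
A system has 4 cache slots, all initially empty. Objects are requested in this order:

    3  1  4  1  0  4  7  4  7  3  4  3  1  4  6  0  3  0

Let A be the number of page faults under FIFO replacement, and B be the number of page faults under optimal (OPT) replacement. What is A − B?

Under FIFO: F F F . F . F . . F . . F F F F F . → 11 faults.
Under OPT: F F F . F . F . . . . . . . F F . . → 7 faults.
A − B = 11 − 7 = 4.

4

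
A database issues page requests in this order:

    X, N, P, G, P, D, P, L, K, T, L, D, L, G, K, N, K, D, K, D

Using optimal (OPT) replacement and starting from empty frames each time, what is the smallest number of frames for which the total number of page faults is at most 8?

f=1: 20 faults
f=2: 13 faults
f=3: 11 faults
f=4: 10 faults
f=5: 9 faults
f=6: 8 faults
f=7: 8 faults
f=8: 8 faults
Smallest f with faults ≤ 8 is 6.

6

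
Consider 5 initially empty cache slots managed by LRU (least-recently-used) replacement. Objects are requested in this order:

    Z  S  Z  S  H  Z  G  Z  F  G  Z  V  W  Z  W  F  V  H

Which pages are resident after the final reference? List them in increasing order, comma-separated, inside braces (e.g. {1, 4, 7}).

{F, H, V, W, Z}

Z -> miss, frames (Z)
S -> miss, frames (Z S)
Z -> hit
S -> hit
H -> miss, frames (Z S H)
Z -> hit
G -> miss, frames (S H Z G)
Z -> hit
F -> miss, frames (S H G Z F)
G -> hit
Z -> hit
V -> miss, evict S, frames (H F G Z V)
W -> miss, evict H, frames (F G Z V W)
Z -> hit
W -> hit
F -> hit
V -> hit
H -> miss, evict G, frames (Z W F V H)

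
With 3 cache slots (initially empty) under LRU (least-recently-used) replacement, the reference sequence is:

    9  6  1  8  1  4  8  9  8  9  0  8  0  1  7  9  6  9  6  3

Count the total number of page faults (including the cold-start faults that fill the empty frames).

9 → fault, frames {9}
6 → fault, frames {9,6}
1 → fault, frames {9,6,1}
8 → fault, evict 9, frames {6,1,8}
1 → hit
4 → fault, evict 6, frames {8,1,4}
8 → hit
9 → fault, evict 1, frames {4,8,9}
8 → hit
9 → hit
0 → fault, evict 4, frames {8,9,0}
8 → hit
0 → hit
1 → fault, evict 9, frames {8,0,1}
7 → fault, evict 8, frames {0,1,7}
9 → fault, evict 0, frames {1,7,9}
6 → fault, evict 1, frames {7,9,6}
9 → hit
6 → hit
3 → fault, evict 7, frames {9,6,3}
Page faults: 12.

12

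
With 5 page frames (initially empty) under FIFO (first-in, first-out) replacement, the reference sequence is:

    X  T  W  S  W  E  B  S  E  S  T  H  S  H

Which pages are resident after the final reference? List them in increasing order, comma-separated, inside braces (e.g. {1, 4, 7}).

X → miss, frames [X]
T → miss, frames [X, T]
W → miss, frames [X, T, W]
S → miss, frames [X, T, W, S]
W → hit
E → miss, frames [X, T, W, S, E]
B → miss, evict X, frames [T, W, S, E, B]
S → hit
E → hit
S → hit
T → hit
H → miss, evict T, frames [W, S, E, B, H]
S → hit
H → hit

{B, E, H, S, W}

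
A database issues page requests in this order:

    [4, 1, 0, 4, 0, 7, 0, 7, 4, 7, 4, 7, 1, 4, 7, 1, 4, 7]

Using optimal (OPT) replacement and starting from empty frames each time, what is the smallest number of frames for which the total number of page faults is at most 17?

f=1: 18 faults
f=2: 8 faults
f=3: 5 faults
f=4: 4 faults
Smallest f with faults ≤ 17 is 2.

2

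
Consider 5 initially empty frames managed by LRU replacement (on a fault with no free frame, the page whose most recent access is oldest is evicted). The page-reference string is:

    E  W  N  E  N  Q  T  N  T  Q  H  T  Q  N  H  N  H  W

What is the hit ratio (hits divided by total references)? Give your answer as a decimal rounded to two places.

E → miss, frames (E)
W → miss, frames (E W)
N → miss, frames (E W N)
E → hit
N → hit
Q → miss, frames (W E N Q)
T → miss, frames (W E N Q T)
N → hit
T → hit
Q → hit
H → miss, evict W, frames (E N T Q H)
T → hit
Q → hit
N → hit
H → hit
N → hit
H → hit
W → miss, evict E, frames (T Q N H W)
Hits: 11 of 18 references → 11/18 = 0.6111.

0.61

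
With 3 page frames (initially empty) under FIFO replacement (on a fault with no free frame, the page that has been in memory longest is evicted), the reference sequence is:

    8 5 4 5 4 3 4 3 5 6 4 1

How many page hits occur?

6

8: miss, frames (8)
5: miss, frames (8 5)
4: miss, frames (8 5 4)
5: hit
4: hit
3: miss, evict 8, frames (5 4 3)
4: hit
3: hit
5: hit
6: miss, evict 5, frames (4 3 6)
4: hit
1: miss, evict 4, frames (3 6 1)
Hits: 6.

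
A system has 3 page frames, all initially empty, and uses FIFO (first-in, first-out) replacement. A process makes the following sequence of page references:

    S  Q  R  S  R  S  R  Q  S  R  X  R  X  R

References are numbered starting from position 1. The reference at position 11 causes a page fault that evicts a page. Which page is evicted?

S

pos 1: S: miss, frames (S)
pos 2: Q: miss, frames (S Q)
pos 3: R: miss, frames (S Q R)
pos 4: S: hit
pos 5: R: hit
pos 6: S: hit
pos 7: R: hit
pos 8: Q: hit
pos 9: S: hit
pos 10: R: hit
pos 11: X: miss, evict S, frames (Q R X)
At position 11, page S is evicted.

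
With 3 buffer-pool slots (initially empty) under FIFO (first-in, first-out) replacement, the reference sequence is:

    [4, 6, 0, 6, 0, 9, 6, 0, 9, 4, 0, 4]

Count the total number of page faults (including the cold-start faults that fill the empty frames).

5

4 → miss, frames {4}
6 → miss, frames {4,6}
0 → miss, frames {4,6,0}
6 → hit
0 → hit
9 → miss, evict 4, frames {6,0,9}
6 → hit
0 → hit
9 → hit
4 → miss, evict 6, frames {0,9,4}
0 → hit
4 → hit
Page faults: 5.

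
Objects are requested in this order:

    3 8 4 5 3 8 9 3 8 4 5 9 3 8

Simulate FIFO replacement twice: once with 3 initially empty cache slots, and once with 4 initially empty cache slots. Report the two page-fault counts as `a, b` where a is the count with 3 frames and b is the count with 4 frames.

3 frames: F F F F F F F . . F F . F F → 11 faults.
4 frames: F F F F . . F F F F F F F F → 12 faults.
12 > 11: adding a frame increased faults — Belady's anomaly.

11, 12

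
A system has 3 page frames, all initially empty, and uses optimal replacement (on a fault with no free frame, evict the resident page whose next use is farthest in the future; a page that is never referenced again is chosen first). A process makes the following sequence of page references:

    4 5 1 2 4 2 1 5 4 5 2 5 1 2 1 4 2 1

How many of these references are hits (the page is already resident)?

12

4 -> miss, frames {4}
5 -> miss, frames {4,5}
1 -> miss, frames {4,5,1}
2 -> miss, evict 5, frames {4,1,2}
4 -> hit
2 -> hit
1 -> hit
5 -> miss, evict 1, frames {4,2,5}
4 -> hit
5 -> hit
2 -> hit
5 -> hit
1 -> miss, evict 5, frames {4,2,1}
2 -> hit
1 -> hit
4 -> hit
2 -> hit
1 -> hit
Hits: 12.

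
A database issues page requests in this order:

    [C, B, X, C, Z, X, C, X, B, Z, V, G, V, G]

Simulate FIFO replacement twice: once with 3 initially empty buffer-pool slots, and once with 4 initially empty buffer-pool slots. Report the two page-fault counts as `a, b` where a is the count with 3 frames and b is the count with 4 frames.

3 frames: F F F . F . F . F . F F . . → 8 faults.
4 frames: F F F . F . . . . . F F . . → 6 faults.
6 < 8: adding a frame reduced faults, as is typical.

8, 6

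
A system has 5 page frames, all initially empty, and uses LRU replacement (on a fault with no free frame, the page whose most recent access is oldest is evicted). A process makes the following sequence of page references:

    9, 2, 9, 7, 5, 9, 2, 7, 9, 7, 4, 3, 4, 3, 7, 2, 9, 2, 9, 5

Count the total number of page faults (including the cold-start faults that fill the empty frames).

7

9 → miss, frames {9}
2 → miss, frames {9,2}
9 → hit
7 → miss, frames {2,9,7}
5 → miss, frames {2,9,7,5}
9 → hit
2 → hit
7 → hit
9 → hit
7 → hit
4 → miss, frames {5,2,9,7,4}
3 → miss, evict 5, frames {2,9,7,4,3}
4 → hit
3 → hit
7 → hit
2 → hit
9 → hit
2 → hit
9 → hit
5 → miss, evict 4, frames {3,7,2,9,5}
Page faults: 7.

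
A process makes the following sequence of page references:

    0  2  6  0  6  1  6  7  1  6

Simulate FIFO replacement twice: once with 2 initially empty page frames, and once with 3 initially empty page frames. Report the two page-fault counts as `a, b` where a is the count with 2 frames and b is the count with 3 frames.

2 frames: F F F F . F F F F F → 9 faults.
3 frames: F F F . . F . F . . → 5 faults.
5 < 9: adding a frame reduced faults, as is typical.

9, 5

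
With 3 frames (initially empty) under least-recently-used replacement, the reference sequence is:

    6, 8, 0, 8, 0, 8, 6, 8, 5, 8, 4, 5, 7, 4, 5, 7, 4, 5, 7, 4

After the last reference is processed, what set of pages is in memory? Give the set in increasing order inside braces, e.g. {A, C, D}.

6 → fault, frames {6}
8 → fault, frames {6,8}
0 → fault, frames {6,8,0}
8 → hit
0 → hit
8 → hit
6 → hit
8 → hit
5 → fault, evict 0, frames {6,8,5}
8 → hit
4 → fault, evict 6, frames {5,8,4}
5 → hit
7 → fault, evict 8, frames {4,5,7}
4 → hit
5 → hit
7 → hit
4 → hit
5 → hit
7 → hit
4 → hit

{4, 5, 7}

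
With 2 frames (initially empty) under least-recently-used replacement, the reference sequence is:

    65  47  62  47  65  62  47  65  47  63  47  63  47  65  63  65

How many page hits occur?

65 → fault, frames (65)
47 → fault, frames (65 47)
62 → fault, evict 65, frames (47 62)
47 → hit
65 → fault, evict 62, frames (47 65)
62 → fault, evict 47, frames (65 62)
47 → fault, evict 65, frames (62 47)
65 → fault, evict 62, frames (47 65)
47 → hit
63 → fault, evict 65, frames (47 63)
47 → hit
63 → hit
47 → hit
65 → fault, evict 63, frames (47 65)
63 → fault, evict 47, frames (65 63)
65 → hit
Hits: 6.

6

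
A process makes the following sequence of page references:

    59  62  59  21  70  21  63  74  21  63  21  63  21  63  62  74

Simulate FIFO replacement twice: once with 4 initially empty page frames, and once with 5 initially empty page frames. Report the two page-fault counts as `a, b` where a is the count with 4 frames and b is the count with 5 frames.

7, 6

4 frames: F F . F F . F F . . . . . . F . → 7 faults.
5 frames: F F . F F . F F . . . . . . . . → 6 faults.
6 < 7: adding a frame reduced faults, as is typical.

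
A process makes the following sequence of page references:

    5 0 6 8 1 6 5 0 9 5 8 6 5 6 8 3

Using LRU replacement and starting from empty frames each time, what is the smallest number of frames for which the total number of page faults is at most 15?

2

f=1: 16 faults
f=2: 15 faults
f=3: 11 faults
f=4: 11 faults
f=5: 8 faults
f=6: 7 faults
f=7: 7 faults
Smallest f with faults ≤ 15 is 2.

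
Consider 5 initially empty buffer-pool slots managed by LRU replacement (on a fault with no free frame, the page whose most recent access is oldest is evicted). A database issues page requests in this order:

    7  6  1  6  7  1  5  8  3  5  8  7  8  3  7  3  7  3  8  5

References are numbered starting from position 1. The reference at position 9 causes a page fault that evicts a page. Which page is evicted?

pos 1: 7 → miss, frames [7]
pos 2: 6 → miss, frames [7, 6]
pos 3: 1 → miss, frames [7, 6, 1]
pos 4: 6 → hit
pos 5: 7 → hit
pos 6: 1 → hit
pos 7: 5 → miss, frames [6, 7, 1, 5]
pos 8: 8 → miss, frames [6, 7, 1, 5, 8]
pos 9: 3 → miss, evict 6, frames [7, 1, 5, 8, 3]
At position 9, page 6 is evicted.

6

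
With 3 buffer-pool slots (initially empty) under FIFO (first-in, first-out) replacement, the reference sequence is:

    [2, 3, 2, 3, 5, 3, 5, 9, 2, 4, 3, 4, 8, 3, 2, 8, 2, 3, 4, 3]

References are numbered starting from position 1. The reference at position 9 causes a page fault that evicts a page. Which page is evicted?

3

pos 1: 2 -> miss, frames [2]
pos 2: 3 -> miss, frames [2, 3]
pos 3: 2 -> hit
pos 4: 3 -> hit
pos 5: 5 -> miss, frames [2, 3, 5]
pos 6: 3 -> hit
pos 7: 5 -> hit
pos 8: 9 -> miss, evict 2, frames [3, 5, 9]
pos 9: 2 -> miss, evict 3, frames [5, 9, 2]
At position 9, page 3 is evicted.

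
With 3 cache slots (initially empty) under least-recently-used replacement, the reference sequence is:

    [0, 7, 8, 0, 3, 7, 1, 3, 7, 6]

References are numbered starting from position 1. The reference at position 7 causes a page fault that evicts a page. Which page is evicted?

0

pos 1: 0 -> fault, frames (0)
pos 2: 7 -> fault, frames (0 7)
pos 3: 8 -> fault, frames (0 7 8)
pos 4: 0 -> hit
pos 5: 3 -> fault, evict 7, frames (8 0 3)
pos 6: 7 -> fault, evict 8, frames (0 3 7)
pos 7: 1 -> fault, evict 0, frames (3 7 1)
At position 7, page 0 is evicted.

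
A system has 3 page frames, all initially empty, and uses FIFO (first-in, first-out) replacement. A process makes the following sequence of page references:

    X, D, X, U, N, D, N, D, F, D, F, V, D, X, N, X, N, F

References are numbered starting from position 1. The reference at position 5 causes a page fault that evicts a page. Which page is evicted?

X

pos 1: X → miss, frames {X}
pos 2: D → miss, frames {X,D}
pos 3: X → hit
pos 4: U → miss, frames {X,D,U}
pos 5: N → miss, evict X, frames {D,U,N}
At position 5, page X is evicted.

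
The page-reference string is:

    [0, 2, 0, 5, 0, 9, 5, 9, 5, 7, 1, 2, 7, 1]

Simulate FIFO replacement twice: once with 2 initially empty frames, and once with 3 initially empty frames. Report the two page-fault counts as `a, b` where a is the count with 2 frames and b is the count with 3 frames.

2 frames: F F . F F F F . . F F F F F → 11 faults.
3 frames: F F . F . F . . . F F F . . → 7 faults.
7 < 11: adding a frame reduced faults, as is typical.

11, 7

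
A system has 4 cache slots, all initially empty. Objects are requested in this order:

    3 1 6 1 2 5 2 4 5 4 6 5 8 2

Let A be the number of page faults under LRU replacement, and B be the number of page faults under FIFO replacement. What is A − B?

2

Under LRU: F F F . F F . F . . F . F F → 9 faults.
Under FIFO: F F F . F F . F . . . . F . → 7 faults.
A − B = 9 − 7 = 2.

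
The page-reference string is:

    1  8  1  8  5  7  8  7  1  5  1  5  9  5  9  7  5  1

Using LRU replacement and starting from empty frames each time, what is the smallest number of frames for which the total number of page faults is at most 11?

2

f=1: 18 faults
f=2: 11 faults
f=3: 9 faults
f=4: 5 faults
f=5: 5 faults
Smallest f with faults ≤ 11 is 2.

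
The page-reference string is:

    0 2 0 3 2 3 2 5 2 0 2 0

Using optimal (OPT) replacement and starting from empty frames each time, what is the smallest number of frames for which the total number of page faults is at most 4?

3

f=1: 12 faults
f=2: 5 faults
f=3: 4 faults
f=4: 4 faults
Smallest f with faults ≤ 4 is 3.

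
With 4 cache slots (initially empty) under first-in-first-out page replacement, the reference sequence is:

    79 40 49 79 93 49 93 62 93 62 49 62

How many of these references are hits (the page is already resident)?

79 -> fault, frames [79]
40 -> fault, frames [79, 40]
49 -> fault, frames [79, 40, 49]
79 -> hit
93 -> fault, frames [79, 40, 49, 93]
49 -> hit
93 -> hit
62 -> fault, evict 79, frames [40, 49, 93, 62]
93 -> hit
62 -> hit
49 -> hit
62 -> hit
Hits: 7.

7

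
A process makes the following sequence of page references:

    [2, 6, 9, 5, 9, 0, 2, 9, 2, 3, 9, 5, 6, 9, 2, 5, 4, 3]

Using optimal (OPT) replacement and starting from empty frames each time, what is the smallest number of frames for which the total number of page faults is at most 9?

4

f=1: 18 faults
f=2: 13 faults
f=3: 11 faults
f=4: 9 faults
f=5: 7 faults
f=6: 7 faults
f=7: 7 faults
Smallest f with faults ≤ 9 is 4.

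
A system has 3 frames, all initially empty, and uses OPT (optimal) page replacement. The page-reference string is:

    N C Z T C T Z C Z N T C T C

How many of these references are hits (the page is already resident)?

9

N: fault, frames [N]
C: fault, frames [N, C]
Z: fault, frames [N, C, Z]
T: fault, evict N, frames [C, Z, T]
C: hit
T: hit
Z: hit
C: hit
Z: hit
N: fault, evict Z, frames [C, T, N]
T: hit
C: hit
T: hit
C: hit
Hits: 9.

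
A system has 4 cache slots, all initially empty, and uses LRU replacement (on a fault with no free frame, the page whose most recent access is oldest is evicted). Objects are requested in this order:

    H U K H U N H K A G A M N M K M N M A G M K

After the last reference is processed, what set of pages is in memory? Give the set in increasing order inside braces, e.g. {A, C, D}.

{A, G, K, M}

H → miss, frames {H}
U → miss, frames {H,U}
K → miss, frames {H,U,K}
H → hit
U → hit
N → miss, frames {K,H,U,N}
H → hit
K → hit
A → miss, evict U, frames {N,H,K,A}
G → miss, evict N, frames {H,K,A,G}
A → hit
M → miss, evict H, frames {K,G,A,M}
N → miss, evict K, frames {G,A,M,N}
M → hit
K → miss, evict G, frames {A,N,M,K}
M → hit
N → hit
M → hit
A → hit
G → miss, evict K, frames {N,M,A,G}
M → hit
K → miss, evict N, frames {A,G,M,K}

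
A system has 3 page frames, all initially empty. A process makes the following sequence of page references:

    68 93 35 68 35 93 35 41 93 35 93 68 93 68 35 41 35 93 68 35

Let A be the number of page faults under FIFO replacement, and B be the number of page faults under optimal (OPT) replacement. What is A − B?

2

Under FIFO: F F F . . . . F . . . F F . F F . . F . → 9 faults.
Under OPT: F F F . . . . F . . . F . . . F . . F . → 7 faults.
A − B = 9 − 7 = 2.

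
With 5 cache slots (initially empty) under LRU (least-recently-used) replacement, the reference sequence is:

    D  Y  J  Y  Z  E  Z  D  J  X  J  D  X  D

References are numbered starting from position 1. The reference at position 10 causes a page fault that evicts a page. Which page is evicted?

pos 1: D -> miss, frames [D]
pos 2: Y -> miss, frames [D, Y]
pos 3: J -> miss, frames [D, Y, J]
pos 4: Y -> hit
pos 5: Z -> miss, frames [D, J, Y, Z]
pos 6: E -> miss, frames [D, J, Y, Z, E]
pos 7: Z -> hit
pos 8: D -> hit
pos 9: J -> hit
pos 10: X -> miss, evict Y, frames [E, Z, D, J, X]
At position 10, page Y is evicted.

Y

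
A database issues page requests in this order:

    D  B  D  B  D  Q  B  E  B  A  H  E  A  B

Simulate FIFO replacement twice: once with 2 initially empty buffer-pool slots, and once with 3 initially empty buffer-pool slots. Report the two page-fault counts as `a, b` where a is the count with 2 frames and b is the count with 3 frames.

2 frames: F F . . . F . F F F F F F F → 10 faults.
3 frames: F F . . . F . F . F F . . F → 7 faults.
7 < 10: adding a frame reduced faults, as is typical.

10, 7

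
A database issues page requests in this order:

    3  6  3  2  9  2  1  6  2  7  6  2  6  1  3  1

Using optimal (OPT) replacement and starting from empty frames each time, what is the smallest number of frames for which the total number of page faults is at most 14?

f=1: 16 faults
f=2: 10 faults
f=3: 8 faults
f=4: 7 faults
f=5: 6 faults
f=6: 6 faults
Smallest f with faults ≤ 14 is 2.

2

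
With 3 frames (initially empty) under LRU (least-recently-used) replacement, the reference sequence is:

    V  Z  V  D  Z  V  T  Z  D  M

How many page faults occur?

V → miss, frames [V]
Z → miss, frames [V, Z]
V → hit
D → miss, frames [Z, V, D]
Z → hit
V → hit
T → miss, evict D, frames [Z, V, T]
Z → hit
D → miss, evict V, frames [T, Z, D]
M → miss, evict T, frames [Z, D, M]
Page faults: 6.

6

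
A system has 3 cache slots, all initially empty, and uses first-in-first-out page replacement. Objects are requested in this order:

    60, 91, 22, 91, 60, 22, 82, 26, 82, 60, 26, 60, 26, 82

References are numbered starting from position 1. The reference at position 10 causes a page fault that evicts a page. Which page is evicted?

22

pos 1: 60 → miss, frames (60)
pos 2: 91 → miss, frames (60 91)
pos 3: 22 → miss, frames (60 91 22)
pos 4: 91 → hit
pos 5: 60 → hit
pos 6: 22 → hit
pos 7: 82 → miss, evict 60, frames (91 22 82)
pos 8: 26 → miss, evict 91, frames (22 82 26)
pos 9: 82 → hit
pos 10: 60 → miss, evict 22, frames (82 26 60)
At position 10, page 22 is evicted.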